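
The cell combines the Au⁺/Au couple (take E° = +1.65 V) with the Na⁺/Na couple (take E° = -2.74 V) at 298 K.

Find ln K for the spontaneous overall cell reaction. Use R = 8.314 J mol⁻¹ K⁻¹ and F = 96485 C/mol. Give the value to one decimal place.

171.0

Cathode: Au⁺/Au; anode: Na⁺/Na. E°cell = (+1.65) − (-2.74) = +4.39 V, with n = 1.
ΔG° = −nFE° = −RT ln K, so ln K = nFE°/(RT) = (1)(96485)(+4.39) / ((8.314)(298)) = 170.961.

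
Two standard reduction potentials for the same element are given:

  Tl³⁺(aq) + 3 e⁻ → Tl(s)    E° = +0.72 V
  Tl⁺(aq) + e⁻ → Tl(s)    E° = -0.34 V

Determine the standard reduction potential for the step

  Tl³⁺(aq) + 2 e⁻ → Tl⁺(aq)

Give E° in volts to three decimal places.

+1.250 V

Sequential free energies add, so n₃E°₃ = n₁E°₁ + n₂E°₂.
With n₃ = 3, and the known step contributing 1×(-0.34) V, the unknown satisfies 2·E° = 3×(+0.72) − 1×(-0.34) = +2.500.
E° = +2.500 / 2 = +1.250 V.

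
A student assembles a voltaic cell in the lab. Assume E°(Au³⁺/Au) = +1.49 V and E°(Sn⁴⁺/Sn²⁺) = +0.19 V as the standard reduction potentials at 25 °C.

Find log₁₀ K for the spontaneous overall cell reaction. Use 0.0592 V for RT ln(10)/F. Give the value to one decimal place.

131.8

Cathode: Au³⁺/Au; anode: Sn⁴⁺/Sn²⁺. E°cell = +1.30 V, n = 6.
log K = nE°cell / 0.0592 = (6)(+1.30) / 0.0592 = 131.8.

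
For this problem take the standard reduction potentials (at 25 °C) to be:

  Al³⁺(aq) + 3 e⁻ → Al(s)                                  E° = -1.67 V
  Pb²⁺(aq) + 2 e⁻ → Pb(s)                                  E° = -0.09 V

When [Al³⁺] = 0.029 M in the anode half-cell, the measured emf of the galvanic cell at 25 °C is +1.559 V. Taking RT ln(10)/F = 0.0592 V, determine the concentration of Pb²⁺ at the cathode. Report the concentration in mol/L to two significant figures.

Pb²⁺/Pb is the cathode, Al³⁺/Al the anode: E°cell = +1.58 V, n = 6.
Overall reaction: 3 Pb²⁺(aq) + 2 Al(s) → 3 Pb(s) + 2 Al³⁺(aq); Q = [Al³⁺]^2/[Pb²⁺]^3.
From E = E° − (0.0592/n) log Q: log Q = (E° − E)·n/0.0592 = (+1.58 − (+1.559))·6/0.0592 = 2.1284.
So 3·log[Pb²⁺] = 2·log(0.029) − log Q = -3.0752 − (2.1284) = -5.2036; log[Pb²⁺] = -5.2036 / 3 = -1.7345; [Pb²⁺] = 10^(-1.7345) ≈ 0.018 M.

0.018 M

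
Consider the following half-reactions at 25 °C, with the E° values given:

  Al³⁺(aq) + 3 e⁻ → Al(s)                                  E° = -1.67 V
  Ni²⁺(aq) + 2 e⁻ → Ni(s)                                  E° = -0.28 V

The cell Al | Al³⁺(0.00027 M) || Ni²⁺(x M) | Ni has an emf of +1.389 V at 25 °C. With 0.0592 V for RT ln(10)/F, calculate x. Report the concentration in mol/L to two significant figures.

0.0039 M

Ni²⁺/Ni is the cathode, Al³⁺/Al the anode: E°cell = +1.39 V, n = 6.
Overall reaction: 3 Ni²⁺(aq) + 2 Al(s) → 3 Ni(s) + 2 Al³⁺(aq); Q = [Al³⁺]^2/[Ni²⁺]^3.
From E = E° − (0.0592/n) log Q: log Q = (E° − E)·n/0.0592 = (+1.39 − (+1.389))·6/0.0592 = 0.1014.
So 3·log[Ni²⁺] = 2·log(0.00027) − log Q = -7.1373 − (0.1014) = -7.2387; log[Ni²⁺] = -7.2387 / 3 = -2.4129; [Ni²⁺] = 10^(-2.4129) ≈ 0.0039 M.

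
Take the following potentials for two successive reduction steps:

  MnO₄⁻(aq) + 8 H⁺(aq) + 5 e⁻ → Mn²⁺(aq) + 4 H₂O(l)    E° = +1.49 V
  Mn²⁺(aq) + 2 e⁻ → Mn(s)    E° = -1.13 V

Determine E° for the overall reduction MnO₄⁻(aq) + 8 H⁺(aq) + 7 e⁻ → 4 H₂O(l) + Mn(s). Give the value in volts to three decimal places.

+0.741 V

Since ΔG° = −nFE° is additive over sequential reductions, n₃E°₃ = n₁E°₁ + n₂E°₂.
E°₃ = (5×+1.49 + 2×-1.13) / 7 = (+5.190) / 7 = +0.741 V.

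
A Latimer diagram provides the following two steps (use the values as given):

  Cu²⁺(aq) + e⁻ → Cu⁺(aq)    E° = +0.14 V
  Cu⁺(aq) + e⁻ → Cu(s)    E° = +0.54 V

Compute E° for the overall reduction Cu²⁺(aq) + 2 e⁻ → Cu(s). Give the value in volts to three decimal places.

Since ΔG° = −nFE° is additive over sequential reductions, n₃E°₃ = n₁E°₁ + n₂E°₂.
E°₃ = (1×+0.14 + 1×+0.54) / 2 = (+0.680) / 2 = +0.340 V.

+0.340 V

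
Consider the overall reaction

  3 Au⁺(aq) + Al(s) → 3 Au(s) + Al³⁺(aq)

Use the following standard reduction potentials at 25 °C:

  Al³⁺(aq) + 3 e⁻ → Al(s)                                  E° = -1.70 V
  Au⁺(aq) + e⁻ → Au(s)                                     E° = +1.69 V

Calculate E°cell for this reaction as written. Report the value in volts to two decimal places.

+3.39 V

The Au⁺/Au couple has the higher reduction potential, so it is the cathode; Al³⁺/Al is oxidised at the anode.
E°cell = E°(cathode) − E°(anode) = (+1.69) − (-1.70) = +3.39 V.
Since E°cell > 0, the reaction is spontaneous under standard conditions.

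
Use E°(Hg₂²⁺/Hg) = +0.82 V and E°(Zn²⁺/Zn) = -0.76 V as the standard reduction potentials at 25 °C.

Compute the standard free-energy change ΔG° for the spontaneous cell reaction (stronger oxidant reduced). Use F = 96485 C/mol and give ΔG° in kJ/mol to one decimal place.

Hg₂²⁺/Hg (E° = +0.82 V) is the cathode; Zn²⁺/Zn (E° = -0.76 V) is the anode, so E°cell = +1.58 V.
Balancing electrons gives n = 2 (lcm of 2 and 2).
ΔG° = −nFE° = −(2)(96485)(+1.58) = -304,893 J = -304.9 kJ/mol.

-304.9 kJ/mol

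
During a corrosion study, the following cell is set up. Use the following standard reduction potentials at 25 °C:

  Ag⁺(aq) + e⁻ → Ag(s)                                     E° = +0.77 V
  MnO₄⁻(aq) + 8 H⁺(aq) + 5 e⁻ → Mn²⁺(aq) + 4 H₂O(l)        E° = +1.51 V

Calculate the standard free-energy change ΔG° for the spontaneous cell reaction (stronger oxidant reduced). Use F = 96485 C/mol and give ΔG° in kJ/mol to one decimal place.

MnO₄⁻/Mn²⁺ (E° = +1.51 V) is the cathode; Ag⁺/Ag (E° = +0.77 V) is the anode, so E°cell = +0.74 V.
Balancing electrons gives n = 5 (lcm of 5 and 1).
ΔG° = −nFE° = −(5)(96485)(+0.74) = -356,994 J = -357.0 kJ/mol.

-357.0 kJ/mol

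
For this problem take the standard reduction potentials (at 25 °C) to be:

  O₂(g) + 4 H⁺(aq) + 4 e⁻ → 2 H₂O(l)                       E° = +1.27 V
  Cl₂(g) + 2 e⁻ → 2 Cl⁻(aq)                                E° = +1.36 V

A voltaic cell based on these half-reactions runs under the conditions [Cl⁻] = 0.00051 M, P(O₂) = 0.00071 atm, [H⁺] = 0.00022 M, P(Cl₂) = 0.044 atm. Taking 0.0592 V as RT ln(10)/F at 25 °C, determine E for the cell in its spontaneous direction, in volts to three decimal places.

Cl₂/Cl⁻ is the cathode (higher E°), O₂/H₂O the anode: E°cell = +1.36 − (+1.27) = +0.09 V, n = 4.
Overall: 2 Cl₂(g) + 2 H₂O(l) → 4 Cl⁻(aq) + O₂(g) + 4 H⁺(aq)
Q = [Cl⁻]^4·P(O₂)·[H⁺]^4 / (P(Cl₂)^2); log Q = -28.236.
E = E° − (0.0592/n) log Q = +0.09 − (0.0592/4)(-28.236) = +0.508 V.

+0.508 V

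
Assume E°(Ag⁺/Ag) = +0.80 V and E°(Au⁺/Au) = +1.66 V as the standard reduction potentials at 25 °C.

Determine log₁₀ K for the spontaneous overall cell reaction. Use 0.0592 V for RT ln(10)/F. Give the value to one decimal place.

14.5

Cathode: Au⁺/Au; anode: Ag⁺/Ag. E°cell = +0.86 V, n = 1.
log K = nE°cell / 0.0592 = (1)(+0.86) / 0.0592 = 14.5.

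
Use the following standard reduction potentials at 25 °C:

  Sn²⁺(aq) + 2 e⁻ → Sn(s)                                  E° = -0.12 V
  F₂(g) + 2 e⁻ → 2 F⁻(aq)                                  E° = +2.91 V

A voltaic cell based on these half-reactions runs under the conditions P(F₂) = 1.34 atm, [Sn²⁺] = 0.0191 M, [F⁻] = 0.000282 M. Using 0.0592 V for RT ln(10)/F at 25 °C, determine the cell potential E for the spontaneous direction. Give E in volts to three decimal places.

+3.295 V

F₂/F⁻ is the cathode (higher E°), Sn²⁺/Sn the anode: E°cell = +2.91 − (-0.12) = +3.03 V, n = 2.
Overall: F₂(g) + Sn(s) → 2 F⁻(aq) + Sn²⁺(aq)
Q = [F⁻]^2·[Sn²⁺] / (P(F₂)); log Q = -8.946.
E = E° − (0.0592/n) log Q = +3.03 − (0.0592/2)(-8.946) = +3.295 V.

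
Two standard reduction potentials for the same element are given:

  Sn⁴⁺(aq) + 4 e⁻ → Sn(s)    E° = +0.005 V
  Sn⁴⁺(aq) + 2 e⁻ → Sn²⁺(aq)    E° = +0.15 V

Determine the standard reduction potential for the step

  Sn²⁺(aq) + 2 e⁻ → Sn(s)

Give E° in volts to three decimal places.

Sequential free energies add, so n₃E°₃ = n₁E°₁ + n₂E°₂.
With n₃ = 4, and the known step contributing 2×(+0.15) V, the unknown satisfies 2·E° = 4×(+0.005) − 2×(+0.15) = -0.280.
E° = -0.280 / 2 = -0.140 V.

-0.140 V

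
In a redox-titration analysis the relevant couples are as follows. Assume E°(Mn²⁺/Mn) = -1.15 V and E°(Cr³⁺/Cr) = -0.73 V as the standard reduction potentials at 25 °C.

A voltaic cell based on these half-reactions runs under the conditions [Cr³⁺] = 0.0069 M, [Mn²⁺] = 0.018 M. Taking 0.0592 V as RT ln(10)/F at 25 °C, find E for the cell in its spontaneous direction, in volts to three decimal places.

+0.429 V

Cr³⁺/Cr is the cathode (higher E°), Mn²⁺/Mn the anode: E°cell = -0.73 − (-1.15) = +0.42 V, n = 6.
Overall: 2 Cr³⁺(aq) + 3 Mn(s) → 2 Cr(s) + 3 Mn²⁺(aq)
Q = [Mn²⁺]^3 / ([Cr³⁺]^2); log Q = -0.912.
E = E° − (0.0592/n) log Q = +0.42 − (0.0592/6)(-0.912) = +0.429 V.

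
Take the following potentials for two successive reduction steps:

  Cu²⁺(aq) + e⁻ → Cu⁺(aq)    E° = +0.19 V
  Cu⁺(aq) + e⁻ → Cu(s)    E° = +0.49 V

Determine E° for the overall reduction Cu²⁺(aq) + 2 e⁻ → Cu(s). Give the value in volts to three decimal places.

+0.340 V

Adding the free-energy changes (−nFE°) of the two steps gives −n₃FE°₃ = −n₁FE°₁ − n₂FE°₂.
E°₃ = (1×+0.19 + 1×+0.49) / 2 = (+0.680) / 2 = +0.340 V.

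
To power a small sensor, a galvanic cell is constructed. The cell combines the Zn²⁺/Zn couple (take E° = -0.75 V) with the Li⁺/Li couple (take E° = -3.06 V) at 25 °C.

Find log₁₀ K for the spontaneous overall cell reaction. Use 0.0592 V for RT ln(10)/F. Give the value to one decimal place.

78.0

Cathode: Zn²⁺/Zn; anode: Li⁺/Li. E°cell = +2.31 V, n = 2.
log K = nE°cell / 0.0592 = (2)(+2.31) / 0.0592 = 78.0.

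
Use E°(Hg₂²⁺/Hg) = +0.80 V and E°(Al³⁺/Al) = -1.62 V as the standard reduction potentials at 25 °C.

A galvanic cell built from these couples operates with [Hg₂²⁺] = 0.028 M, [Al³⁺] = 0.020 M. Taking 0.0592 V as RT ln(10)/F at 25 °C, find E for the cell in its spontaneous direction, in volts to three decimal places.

+2.408 V

Hg₂²⁺/Hg is the cathode (higher E°), Al³⁺/Al the anode: E°cell = +0.80 − (-1.62) = +2.42 V, n = 6.
Overall: 3 Hg₂²⁺(aq) + 2 Al(s) → 6 Hg(l) + 2 Al³⁺(aq)
Q = [Al³⁺]^2 / ([Hg₂²⁺]^3); log Q = 1.261.
E = E° − (0.0592/n) log Q = +2.42 − (0.0592/6)(1.261) = +2.408 V.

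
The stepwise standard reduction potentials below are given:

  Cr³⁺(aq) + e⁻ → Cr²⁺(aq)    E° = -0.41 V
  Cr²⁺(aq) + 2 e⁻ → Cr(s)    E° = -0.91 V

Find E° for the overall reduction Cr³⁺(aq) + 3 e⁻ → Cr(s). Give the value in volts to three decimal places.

Adding the free-energy changes (−nFE°) of the two steps gives −n₃FE°₃ = −n₁FE°₁ − n₂FE°₂.
E°₃ = (1×-0.41 + 2×-0.91) / 3 = (-2.230) / 3 = -0.743 V.

-0.743 V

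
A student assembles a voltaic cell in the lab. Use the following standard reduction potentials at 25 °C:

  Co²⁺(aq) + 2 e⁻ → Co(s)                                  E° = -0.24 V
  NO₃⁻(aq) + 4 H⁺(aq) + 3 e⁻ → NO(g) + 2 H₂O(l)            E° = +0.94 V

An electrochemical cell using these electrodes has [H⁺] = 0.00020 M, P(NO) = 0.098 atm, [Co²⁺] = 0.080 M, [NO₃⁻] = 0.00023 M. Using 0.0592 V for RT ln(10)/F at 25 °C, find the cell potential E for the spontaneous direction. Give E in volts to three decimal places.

NO₃⁻/NO is the cathode (higher E°), Co²⁺/Co the anode: E°cell = +0.94 − (-0.24) = +1.18 V, n = 6.
Overall: 2 NO₃⁻(aq) + 8 H⁺(aq) + 3 Co(s) → 2 NO(g) + 4 H₂O(l) + 3 Co²⁺(aq)
Q = P(NO)^2·[Co²⁺]^3 / ([NO₃⁻]^2·[H⁺]^8); log Q = 31.560.
E = E° − (0.0592/n) log Q = +1.18 − (0.0592/6)(31.560) = +0.869 V.

+0.869 V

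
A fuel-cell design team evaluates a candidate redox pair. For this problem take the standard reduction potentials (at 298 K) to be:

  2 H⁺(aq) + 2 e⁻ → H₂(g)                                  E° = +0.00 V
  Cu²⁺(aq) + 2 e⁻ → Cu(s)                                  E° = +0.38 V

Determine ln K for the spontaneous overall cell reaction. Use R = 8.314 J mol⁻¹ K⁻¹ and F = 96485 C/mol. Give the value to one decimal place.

Cathode: Cu²⁺/Cu; anode: H⁺/H₂. E°cell = (+0.38) − (+0.00) = +0.38 V, with n = 2.
ΔG° = −nFE° = −RT ln K, so ln K = nFE°/(RT) = (2)(96485)(+0.38) / ((8.314)(298)) = 29.597.

29.6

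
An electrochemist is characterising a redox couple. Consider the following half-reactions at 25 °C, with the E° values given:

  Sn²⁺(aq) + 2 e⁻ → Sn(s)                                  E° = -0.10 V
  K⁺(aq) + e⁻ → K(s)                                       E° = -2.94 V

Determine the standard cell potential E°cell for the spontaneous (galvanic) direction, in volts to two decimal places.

The Sn²⁺/Sn couple has the higher reduction potential, so it is the cathode; K⁺/K is oxidised at the anode.
E°cell = E°(cathode) − E°(anode) = (-0.10) − (-2.94) = +2.84 V.

+2.84 V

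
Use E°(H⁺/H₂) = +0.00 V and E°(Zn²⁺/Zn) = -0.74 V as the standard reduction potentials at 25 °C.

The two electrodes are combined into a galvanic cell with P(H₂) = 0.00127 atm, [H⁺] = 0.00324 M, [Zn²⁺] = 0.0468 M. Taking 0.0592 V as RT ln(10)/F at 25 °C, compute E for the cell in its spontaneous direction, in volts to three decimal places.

H⁺/H₂ is the cathode (higher E°), Zn²⁺/Zn the anode: E°cell = +0.00 − (-0.74) = +0.74 V, n = 2.
Overall: 2 H⁺(aq) + Zn(s) → H₂(g) + Zn²⁺(aq)
Q = P(H₂)·[Zn²⁺] / ([H⁺]^2); log Q = 0.753.
E = E° − (0.0592/n) log Q = +0.74 − (0.0592/2)(0.753) = +0.718 V.

+0.718 V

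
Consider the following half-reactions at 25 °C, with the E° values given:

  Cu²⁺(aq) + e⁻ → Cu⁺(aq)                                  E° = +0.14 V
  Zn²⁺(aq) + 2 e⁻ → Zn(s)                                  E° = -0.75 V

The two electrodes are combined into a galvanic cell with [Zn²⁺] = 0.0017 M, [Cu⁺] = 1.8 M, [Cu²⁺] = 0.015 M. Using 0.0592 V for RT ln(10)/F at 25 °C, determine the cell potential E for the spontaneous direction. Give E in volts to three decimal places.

+0.849 V

Cu²⁺/Cu⁺ is the cathode (higher E°), Zn²⁺/Zn the anode: E°cell = +0.14 − (-0.75) = +0.89 V, n = 2.
Overall: 2 Cu²⁺(aq) + Zn(s) → 2 Cu⁺(aq) + Zn²⁺(aq)
Q = [Cu⁺]^2·[Zn²⁺] / ([Cu²⁺]^2); log Q = 1.389.
E = E° − (0.0592/n) log Q = +0.89 − (0.0592/2)(1.389) = +0.849 V.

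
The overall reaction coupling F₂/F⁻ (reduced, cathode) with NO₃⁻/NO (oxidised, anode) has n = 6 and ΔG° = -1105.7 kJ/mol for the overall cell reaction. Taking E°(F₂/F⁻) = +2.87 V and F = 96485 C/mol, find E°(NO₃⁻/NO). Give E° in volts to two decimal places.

E°cell = −ΔG°/(nF) = −(-1105.7×10³)/((6)(96485)) = +1.910 V.
Since F₂/F⁻ is the cathode and NO₃⁻/NO the anode, E°cell = E°(F₂/F⁻) − E°(NO₃⁻/NO).
So E°(NO₃⁻/NO) = E°(F₂/F⁻) − E°cell = (+2.87) − (+1.910) = +0.96 V.

+0.96 V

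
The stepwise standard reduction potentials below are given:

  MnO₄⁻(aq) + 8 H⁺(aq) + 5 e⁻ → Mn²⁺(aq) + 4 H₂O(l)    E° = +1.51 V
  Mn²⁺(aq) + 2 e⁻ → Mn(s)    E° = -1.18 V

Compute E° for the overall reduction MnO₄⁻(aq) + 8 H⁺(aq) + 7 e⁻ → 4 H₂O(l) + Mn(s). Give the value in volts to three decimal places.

+0.741 V

Standard free energies of sequential steps add: ΔG°₃ = ΔG°₁ + ΔG°₂, so n₃E°₃ = n₁E°₁ + n₂E°₂.
E°₃ = (5×+1.51 + 2×-1.18) / 7 = (+5.190) / 7 = +0.741 V.
E° values themselves are not directly additive — weighting by electron count is essential.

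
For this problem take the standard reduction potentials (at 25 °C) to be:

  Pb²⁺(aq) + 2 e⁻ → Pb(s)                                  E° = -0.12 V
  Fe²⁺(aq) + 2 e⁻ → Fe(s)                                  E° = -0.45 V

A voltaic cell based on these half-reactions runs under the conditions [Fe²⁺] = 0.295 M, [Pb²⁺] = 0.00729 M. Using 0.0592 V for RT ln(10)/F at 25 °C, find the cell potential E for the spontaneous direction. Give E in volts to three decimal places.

Pb²⁺/Pb is the cathode (higher E°), Fe²⁺/Fe the anode: E°cell = -0.12 − (-0.45) = +0.33 V, n = 2.
Overall: Pb²⁺(aq) + Fe(s) → Pb(s) + Fe²⁺(aq)
Q = [Fe²⁺] / ([Pb²⁺]); log Q = 1.607.
E = E° − (0.0592/n) log Q = +0.33 − (0.0592/2)(1.607) = +0.282 V.

+0.282 V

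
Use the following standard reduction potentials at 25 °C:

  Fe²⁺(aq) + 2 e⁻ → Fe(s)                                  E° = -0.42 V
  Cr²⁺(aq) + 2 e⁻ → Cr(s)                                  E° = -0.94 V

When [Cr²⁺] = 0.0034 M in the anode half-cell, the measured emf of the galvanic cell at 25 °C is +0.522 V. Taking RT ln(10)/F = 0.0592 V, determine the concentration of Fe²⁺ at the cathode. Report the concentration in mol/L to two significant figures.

0.0040 M

Fe²⁺/Fe is the cathode, Cr²⁺/Cr the anode: E°cell = +0.52 V, n = 2.
Overall reaction: Fe²⁺(aq) + Cr(s) → Fe(s) + Cr²⁺(aq); Q = [Cr²⁺]^1/[Fe²⁺]^1.
From E = E° − (0.0592/n) log Q: log Q = (E° − E)·n/0.0592 = (+0.52 − (+0.522))·2/0.0592 = -0.0676.
So 1·log[Fe²⁺] = 1·log(0.0034) − log Q = -2.4685 − (-0.0676) = -2.4009; [Fe²⁺] = 10^(-2.4009) ≈ 0.0040 M.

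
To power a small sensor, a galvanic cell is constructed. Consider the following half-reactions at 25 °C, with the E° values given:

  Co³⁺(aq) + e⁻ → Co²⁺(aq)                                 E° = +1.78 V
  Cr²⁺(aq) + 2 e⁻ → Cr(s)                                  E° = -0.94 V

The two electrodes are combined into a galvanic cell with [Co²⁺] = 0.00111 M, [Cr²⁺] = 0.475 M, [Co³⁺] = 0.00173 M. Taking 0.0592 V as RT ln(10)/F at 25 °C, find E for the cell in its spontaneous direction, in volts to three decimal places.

Co³⁺/Co²⁺ is the cathode (higher E°), Cr²⁺/Cr the anode: E°cell = +1.78 − (-0.94) = +2.72 V, n = 2.
Overall: 2 Co³⁺(aq) + Cr(s) → 2 Co²⁺(aq) + Cr²⁺(aq)
Q = [Co²⁺]^2·[Cr²⁺] / ([Co³⁺]^2); log Q = -0.709.
E = E° − (0.0592/n) log Q = +2.72 − (0.0592/2)(-0.709) = +2.741 V.

+2.741 V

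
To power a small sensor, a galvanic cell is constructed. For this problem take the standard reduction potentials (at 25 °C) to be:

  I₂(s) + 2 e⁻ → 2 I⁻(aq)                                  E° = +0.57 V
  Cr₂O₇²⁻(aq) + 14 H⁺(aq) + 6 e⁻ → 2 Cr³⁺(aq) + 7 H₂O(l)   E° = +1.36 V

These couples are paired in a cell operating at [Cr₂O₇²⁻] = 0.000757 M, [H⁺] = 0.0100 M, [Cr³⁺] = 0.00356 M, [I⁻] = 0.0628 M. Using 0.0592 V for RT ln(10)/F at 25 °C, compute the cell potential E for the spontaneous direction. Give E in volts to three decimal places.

+0.460 V

Cr₂O₇²⁻/Cr³⁺ is the cathode (higher E°), I₂/I⁻ the anode: E°cell = +1.36 − (+0.57) = +0.79 V, n = 6.
Overall: Cr₂O₇²⁻(aq) + 14 H⁺(aq) + 6 I⁻(aq) → 2 Cr³⁺(aq) + 7 H₂O(l) + 3 I₂(s)
Q = [Cr³⁺]^2 / ([Cr₂O₇²⁻]·[H⁺]^14·[I⁻]^6); log Q = 33.436.
E = E° − (0.0592/n) log Q = +0.79 − (0.0592/6)(33.436) = +0.460 V.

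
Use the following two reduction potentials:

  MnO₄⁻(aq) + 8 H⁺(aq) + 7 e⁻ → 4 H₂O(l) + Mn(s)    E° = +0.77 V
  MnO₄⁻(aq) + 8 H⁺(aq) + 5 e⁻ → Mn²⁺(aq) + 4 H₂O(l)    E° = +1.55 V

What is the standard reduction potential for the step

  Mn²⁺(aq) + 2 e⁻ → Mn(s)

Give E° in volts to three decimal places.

-1.180 V

Sequential free energies add, so n₃E°₃ = n₁E°₁ + n₂E°₂.
With n₃ = 7, and the known step contributing 5×(+1.55) V, the unknown satisfies 2·E° = 7×(+0.77) − 5×(+1.55) = -2.360.
E° = -2.360 / 2 = -1.180 V.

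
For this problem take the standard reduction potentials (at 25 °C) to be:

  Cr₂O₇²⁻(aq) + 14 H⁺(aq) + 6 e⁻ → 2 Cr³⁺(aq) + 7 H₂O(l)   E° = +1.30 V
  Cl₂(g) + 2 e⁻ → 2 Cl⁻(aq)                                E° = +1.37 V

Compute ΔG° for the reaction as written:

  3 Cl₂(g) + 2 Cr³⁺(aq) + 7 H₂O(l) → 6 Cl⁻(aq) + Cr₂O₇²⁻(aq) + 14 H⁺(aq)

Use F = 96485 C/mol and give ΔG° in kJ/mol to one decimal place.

As written, Cl₂/Cl⁻ is reduced (cathode) and Cr₂O₇²⁻/Cr³⁺ is oxidised (anode), so E°cell = (+1.37) − (+1.30) = +0.07 V.
Balancing electrons gives n = 6.
ΔG° = −nFE° = −(6)(96485)(+0.07) = -40,524 J = -40.5 kJ/mol.

-40.5 kJ/mol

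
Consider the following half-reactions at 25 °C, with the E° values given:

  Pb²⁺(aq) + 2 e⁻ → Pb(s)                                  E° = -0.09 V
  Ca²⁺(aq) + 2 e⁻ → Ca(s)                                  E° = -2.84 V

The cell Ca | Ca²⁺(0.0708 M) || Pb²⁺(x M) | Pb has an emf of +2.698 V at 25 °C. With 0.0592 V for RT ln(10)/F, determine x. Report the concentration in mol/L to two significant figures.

0.0012 M

Pb²⁺/Pb is the cathode, Ca²⁺/Ca the anode: E°cell = +2.75 V, n = 2.
Overall reaction: Pb²⁺(aq) + Ca(s) → Pb(s) + Ca²⁺(aq); Q = [Ca²⁺]^1/[Pb²⁺]^1.
From E = E° − (0.0592/n) log Q: log Q = (E° − E)·n/0.0592 = (+2.75 − (+2.698))·2/0.0592 = 1.7568.
So 1·log[Pb²⁺] = 1·log(0.0708) − log Q = -1.1500 − (1.7568) = -2.9068; [Pb²⁺] = 10^(-2.9068) ≈ 0.0012 M.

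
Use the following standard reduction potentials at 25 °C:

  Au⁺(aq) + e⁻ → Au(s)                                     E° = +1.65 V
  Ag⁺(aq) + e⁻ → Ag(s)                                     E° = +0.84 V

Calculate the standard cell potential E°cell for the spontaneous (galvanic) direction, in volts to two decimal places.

+0.81 V

The Au⁺/Au couple has the higher reduction potential, so it is the cathode; Ag⁺/Ag is oxidised at the anode.
E°cell = E°(cathode) − E°(anode) = (+1.65) − (+0.84) = +0.81 V.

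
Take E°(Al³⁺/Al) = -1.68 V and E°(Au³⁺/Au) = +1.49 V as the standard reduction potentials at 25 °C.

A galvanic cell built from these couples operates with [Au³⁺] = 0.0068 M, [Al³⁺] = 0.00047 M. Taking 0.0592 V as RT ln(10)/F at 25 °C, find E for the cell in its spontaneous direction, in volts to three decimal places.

Au³⁺/Au is the cathode (higher E°), Al³⁺/Al the anode: E°cell = +1.49 − (-1.68) = +3.17 V, n = 3.
Overall: Au³⁺(aq) + Al(s) → Au(s) + Al³⁺(aq)
Q = [Al³⁺] / ([Au³⁺]); log Q = -1.160.
E = E° − (0.0592/n) log Q = +3.17 − (0.0592/3)(-1.160) = +3.193 V.

+3.193 V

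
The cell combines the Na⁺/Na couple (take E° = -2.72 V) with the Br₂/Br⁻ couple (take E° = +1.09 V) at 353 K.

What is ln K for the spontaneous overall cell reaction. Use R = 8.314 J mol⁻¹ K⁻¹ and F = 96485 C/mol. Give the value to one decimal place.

Cathode: Br₂/Br⁻; anode: Na⁺/Na. E°cell = (+1.09) − (-2.72) = +3.81 V, with n = 2.
ΔG° = −nFE° = −RT ln K, so ln K = nFE°/(RT) = (2)(96485)(+3.81) / ((8.314)(353)) = 250.513.

250.5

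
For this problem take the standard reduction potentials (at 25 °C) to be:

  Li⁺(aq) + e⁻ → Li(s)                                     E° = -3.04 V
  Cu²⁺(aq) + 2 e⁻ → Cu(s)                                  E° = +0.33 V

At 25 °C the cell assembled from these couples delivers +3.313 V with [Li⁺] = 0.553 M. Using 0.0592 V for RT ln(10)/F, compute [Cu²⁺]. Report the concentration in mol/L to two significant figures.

Cu²⁺/Cu is the cathode, Li⁺/Li the anode: E°cell = +3.37 V, n = 2.
Overall reaction: Cu²⁺(aq) + 2 Li(s) → Cu(s) + 2 Li⁺(aq); Q = [Li⁺]^2/[Cu²⁺]^1.
From E = E° − (0.0592/n) log Q: log Q = (E° − E)·n/0.0592 = (+3.37 − (+3.313))·2/0.0592 = 1.9257.
So 1·log[Cu²⁺] = 2·log(0.553) − log Q = -0.5145 − (1.9257) = -2.4402; [Cu²⁺] = 10^(-2.4402) ≈ 0.0036 M.

0.0036 M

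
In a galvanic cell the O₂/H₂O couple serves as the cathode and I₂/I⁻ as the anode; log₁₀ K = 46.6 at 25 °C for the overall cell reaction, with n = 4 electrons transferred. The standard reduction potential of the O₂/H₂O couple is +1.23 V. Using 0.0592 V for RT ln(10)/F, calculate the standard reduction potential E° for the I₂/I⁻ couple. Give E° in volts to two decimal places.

E°cell = (0.0592/n)·log K = (0.0592/4)(46.6) = +0.690 V.
Since O₂/H₂O is the cathode and I₂/I⁻ the anode, E°cell = E°(O₂/H₂O) − E°(I₂/I⁻).
So E°(I₂/I⁻) = E°(O₂/H₂O) − E°cell = (+1.23) − (+0.690) = +0.54 V.

+0.54 V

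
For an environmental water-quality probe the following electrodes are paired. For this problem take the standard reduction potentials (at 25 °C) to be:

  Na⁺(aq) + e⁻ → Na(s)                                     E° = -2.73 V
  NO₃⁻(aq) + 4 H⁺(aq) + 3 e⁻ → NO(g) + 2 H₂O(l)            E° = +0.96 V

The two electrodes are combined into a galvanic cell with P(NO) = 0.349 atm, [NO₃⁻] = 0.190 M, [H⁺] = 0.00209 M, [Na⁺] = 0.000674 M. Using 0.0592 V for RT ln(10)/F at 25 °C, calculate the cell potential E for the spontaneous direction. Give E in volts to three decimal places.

NO₃⁻/NO is the cathode (higher E°), Na⁺/Na the anode: E°cell = +0.96 − (-2.73) = +3.69 V, n = 3.
Overall: NO₃⁻(aq) + 4 H⁺(aq) + 3 Na(s) → NO(g) + 2 H₂O(l) + 3 Na⁺(aq)
Q = P(NO)·[Na⁺]^3 / ([NO₃⁻]·[H⁺]^4); log Q = 1.469.
E = E° − (0.0592/n) log Q = +3.69 − (0.0592/3)(1.469) = +3.661 V.

+3.661 V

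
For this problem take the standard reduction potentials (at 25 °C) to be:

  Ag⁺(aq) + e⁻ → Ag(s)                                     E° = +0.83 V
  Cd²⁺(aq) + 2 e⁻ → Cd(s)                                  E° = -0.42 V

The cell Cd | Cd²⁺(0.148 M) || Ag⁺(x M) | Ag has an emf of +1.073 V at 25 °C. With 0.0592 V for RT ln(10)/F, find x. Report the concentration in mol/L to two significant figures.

Ag⁺/Ag is the cathode, Cd²⁺/Cd the anode: E°cell = +1.25 V, n = 2.
Overall reaction: 2 Ag⁺(aq) + Cd(s) → 2 Ag(s) + Cd²⁺(aq); Q = [Cd²⁺]^1/[Ag⁺]^2.
From E = E° − (0.0592/n) log Q: log Q = (E° − E)·n/0.0592 = (+1.25 − (+1.073))·2/0.0592 = 5.9797.
So 2·log[Ag⁺] = 1·log(0.148) − log Q = -0.8297 − (5.9797) = -6.8094; log[Ag⁺] = -6.8094 / 2 = -3.4047; [Ag⁺] = 10^(-3.4047) ≈ 0.00039 M.

0.00039 M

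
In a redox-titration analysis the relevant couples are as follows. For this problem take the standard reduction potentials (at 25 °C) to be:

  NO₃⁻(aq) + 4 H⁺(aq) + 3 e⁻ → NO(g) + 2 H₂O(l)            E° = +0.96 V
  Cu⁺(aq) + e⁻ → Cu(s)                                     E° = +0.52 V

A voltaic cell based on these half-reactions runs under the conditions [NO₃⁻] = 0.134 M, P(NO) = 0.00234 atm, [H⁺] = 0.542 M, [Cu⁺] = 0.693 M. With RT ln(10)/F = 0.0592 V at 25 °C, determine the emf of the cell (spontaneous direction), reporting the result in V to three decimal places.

+0.463 V

NO₃⁻/NO is the cathode (higher E°), Cu⁺/Cu the anode: E°cell = +0.96 − (+0.52) = +0.44 V, n = 3.
Overall: NO₃⁻(aq) + 4 H⁺(aq) + 3 Cu(s) → NO(g) + 2 H₂O(l) + 3 Cu⁺(aq)
Q = P(NO)·[Cu⁺]^3 / ([NO₃⁻]·[H⁺]^4); log Q = -1.172.
E = E° − (0.0592/n) log Q = +0.44 − (0.0592/3)(-1.172) = +0.463 V.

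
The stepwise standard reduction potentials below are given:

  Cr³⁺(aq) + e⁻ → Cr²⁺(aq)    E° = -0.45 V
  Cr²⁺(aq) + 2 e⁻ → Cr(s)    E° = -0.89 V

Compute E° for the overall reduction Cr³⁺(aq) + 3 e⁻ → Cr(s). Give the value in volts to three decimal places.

-0.743 V

Adding the free-energy changes (−nFE°) of the two steps gives −n₃FE°₃ = −n₁FE°₁ − n₂FE°₂.
E°₃ = (1×-0.45 + 2×-0.89) / 3 = (-2.230) / 3 = -0.743 V.
E° values themselves are not directly additive — weighting by electron count is essential.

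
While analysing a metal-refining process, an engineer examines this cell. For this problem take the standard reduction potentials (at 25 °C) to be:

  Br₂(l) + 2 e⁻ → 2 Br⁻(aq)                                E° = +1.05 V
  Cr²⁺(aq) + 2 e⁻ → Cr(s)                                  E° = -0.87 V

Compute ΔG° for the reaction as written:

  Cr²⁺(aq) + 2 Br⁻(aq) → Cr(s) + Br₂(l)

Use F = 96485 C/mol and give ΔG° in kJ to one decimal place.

+370.5 kJ

As written, Cr²⁺/Cr is reduced (cathode) and Br₂/Br⁻ is oxidised (anode), so E°cell = (-0.87) − (+1.05) = -1.92 V.
Balancing electrons gives n = 2.
ΔG° = −nFE° = −(2)(96485)(-1.92) = 370,502 J = +370.5 kJ.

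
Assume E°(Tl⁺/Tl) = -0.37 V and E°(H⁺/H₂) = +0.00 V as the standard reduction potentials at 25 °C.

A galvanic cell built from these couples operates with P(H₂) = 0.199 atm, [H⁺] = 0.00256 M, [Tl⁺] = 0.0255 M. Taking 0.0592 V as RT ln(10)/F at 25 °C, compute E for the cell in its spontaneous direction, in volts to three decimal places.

H⁺/H₂ is the cathode (higher E°), Tl⁺/Tl the anode: E°cell = +0.00 − (-0.37) = +0.37 V, n = 2.
Overall: 2 H⁺(aq) + 2 Tl(s) → H₂(g) + 2 Tl⁺(aq)
Q = P(H₂)·[Tl⁺]^2 / ([H⁺]^2); log Q = 1.295.
E = E° − (0.0592/n) log Q = +0.37 − (0.0592/2)(1.295) = +0.332 V.

+0.332 V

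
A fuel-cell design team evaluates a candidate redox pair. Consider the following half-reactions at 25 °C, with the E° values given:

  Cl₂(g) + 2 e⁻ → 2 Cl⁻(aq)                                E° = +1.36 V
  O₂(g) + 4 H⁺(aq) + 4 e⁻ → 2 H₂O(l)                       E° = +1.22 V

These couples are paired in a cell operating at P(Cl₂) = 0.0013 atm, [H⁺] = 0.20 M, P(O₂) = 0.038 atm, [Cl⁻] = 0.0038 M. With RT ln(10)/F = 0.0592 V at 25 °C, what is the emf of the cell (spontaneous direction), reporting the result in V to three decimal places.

+0.260 V

Cl₂/Cl⁻ is the cathode (higher E°), O₂/H₂O the anode: E°cell = +1.36 − (+1.22) = +0.14 V, n = 4.
Overall: 2 Cl₂(g) + 2 H₂O(l) → 4 Cl⁻(aq) + O₂(g) + 4 H⁺(aq)
Q = [Cl⁻]^4·P(O₂)·[H⁺]^4 / (P(Cl₂)^2); log Q = -8.125.
E = E° − (0.0592/n) log Q = +0.14 − (0.0592/4)(-8.125) = +0.260 V.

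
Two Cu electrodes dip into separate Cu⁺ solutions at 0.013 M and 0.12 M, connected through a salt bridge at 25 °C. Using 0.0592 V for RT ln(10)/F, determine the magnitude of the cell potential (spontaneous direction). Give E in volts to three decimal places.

For a concentration cell E°cell = 0. The 0.12 M side is the cathode (reduction is favoured where [Cu⁺] is higher).
With n = 1, E = −(0.0592/1) log([Cu⁺]ₐₙ/[Cu⁺]꜀ₐₜ) = −(0.0592/1) log(0.013/0.12) = −(0.0592/1)(-0.965) = +0.057 V.

+0.057 V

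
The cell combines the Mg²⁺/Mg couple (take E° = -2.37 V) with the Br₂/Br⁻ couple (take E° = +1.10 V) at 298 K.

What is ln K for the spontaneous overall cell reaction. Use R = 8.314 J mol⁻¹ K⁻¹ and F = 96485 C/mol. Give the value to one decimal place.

Cathode: Br₂/Br⁻; anode: Mg²⁺/Mg. E°cell = (+1.10) − (-2.37) = +3.47 V, with n = 2.
ΔG° = −nFE° = −RT ln K, so ln K = nFE°/(RT) = (2)(96485)(+3.47) / ((8.314)(298)) = 270.267.

270.3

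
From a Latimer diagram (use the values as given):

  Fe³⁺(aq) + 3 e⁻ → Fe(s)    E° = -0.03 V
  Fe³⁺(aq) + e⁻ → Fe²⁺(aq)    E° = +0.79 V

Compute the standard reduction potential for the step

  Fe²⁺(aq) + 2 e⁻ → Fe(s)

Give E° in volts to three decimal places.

-0.440 V

Sequential free energies add, so n₃E°₃ = n₁E°₁ + n₂E°₂.
With n₃ = 3, and the known step contributing 1×(+0.79) V, the unknown satisfies 2·E° = 3×(-0.03) − 1×(+0.79) = -0.880.
E° = -0.880 / 2 = -0.440 V.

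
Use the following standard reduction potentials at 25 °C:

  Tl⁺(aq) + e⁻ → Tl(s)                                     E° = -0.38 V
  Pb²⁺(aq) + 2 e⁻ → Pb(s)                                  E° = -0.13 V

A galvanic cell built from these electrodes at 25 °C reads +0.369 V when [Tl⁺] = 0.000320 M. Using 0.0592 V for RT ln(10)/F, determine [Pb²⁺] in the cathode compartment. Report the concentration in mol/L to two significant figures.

0.0011 M

Pb²⁺/Pb is the cathode, Tl⁺/Tl the anode: E°cell = +0.25 V, n = 2.
Overall reaction: Pb²⁺(aq) + 2 Tl(s) → Pb(s) + 2 Tl⁺(aq); Q = [Tl⁺]^2/[Pb²⁺]^1.
From E = E° − (0.0592/n) log Q: log Q = (E° − E)·n/0.0592 = (+0.25 − (+0.369))·2/0.0592 = -4.0203.
So 1·log[Pb²⁺] = 2·log(0.00032) − log Q = -6.9897 − (-4.0203) = -2.9694; [Pb²⁺] = 10^(-2.9694) ≈ 0.0011 M.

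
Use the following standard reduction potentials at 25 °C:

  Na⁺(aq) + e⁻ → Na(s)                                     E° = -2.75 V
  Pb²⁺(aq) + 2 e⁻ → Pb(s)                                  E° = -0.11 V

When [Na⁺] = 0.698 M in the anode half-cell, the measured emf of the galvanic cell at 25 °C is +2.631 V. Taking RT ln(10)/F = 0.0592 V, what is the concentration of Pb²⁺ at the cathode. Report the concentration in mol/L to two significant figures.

0.24 M

Pb²⁺/Pb is the cathode, Na⁺/Na the anode: E°cell = +2.64 V, n = 2.
Overall reaction: Pb²⁺(aq) + 2 Na(s) → Pb(s) + 2 Na⁺(aq); Q = [Na⁺]^2/[Pb²⁺]^1.
From E = E° − (0.0592/n) log Q: log Q = (E° − E)·n/0.0592 = (+2.64 − (+2.631))·2/0.0592 = 0.3041.
So 1·log[Pb²⁺] = 2·log(0.698) − log Q = -0.3123 − (0.3041) = -0.6164; [Pb²⁺] = 10^(-0.6164) ≈ 0.24 M.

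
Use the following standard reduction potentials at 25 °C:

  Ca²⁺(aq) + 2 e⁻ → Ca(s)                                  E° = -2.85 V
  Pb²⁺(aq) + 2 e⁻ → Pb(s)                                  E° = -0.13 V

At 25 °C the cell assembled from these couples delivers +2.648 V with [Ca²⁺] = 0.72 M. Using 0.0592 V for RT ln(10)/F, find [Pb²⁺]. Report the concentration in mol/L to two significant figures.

Pb²⁺/Pb is the cathode, Ca²⁺/Ca the anode: E°cell = +2.72 V, n = 2.
Overall reaction: Pb²⁺(aq) + Ca(s) → Pb(s) + Ca²⁺(aq); Q = [Ca²⁺]^1/[Pb²⁺]^1.
From E = E° − (0.0592/n) log Q: log Q = (E° − E)·n/0.0592 = (+2.72 − (+2.648))·2/0.0592 = 2.4324.
So 1·log[Pb²⁺] = 1·log(0.72) − log Q = -0.1427 − (2.4324) = -2.5751; [Pb²⁺] = 10^(-2.5751) ≈ 0.0027 M.

0.0027 M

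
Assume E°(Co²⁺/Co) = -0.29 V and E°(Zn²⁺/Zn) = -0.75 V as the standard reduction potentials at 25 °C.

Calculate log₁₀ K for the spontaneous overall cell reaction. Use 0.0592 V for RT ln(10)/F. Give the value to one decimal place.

15.5

Cathode: Co²⁺/Co; anode: Zn²⁺/Zn. E°cell = +0.46 V, n = 2.
log K = nE°cell / 0.0592 = (2)(+0.46) / 0.0592 = 15.5.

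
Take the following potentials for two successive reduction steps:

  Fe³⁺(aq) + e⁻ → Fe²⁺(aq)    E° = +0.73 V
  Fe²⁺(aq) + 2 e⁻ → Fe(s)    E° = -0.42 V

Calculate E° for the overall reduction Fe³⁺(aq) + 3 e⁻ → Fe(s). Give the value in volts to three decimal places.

-0.037 V

Since ΔG° = −nFE° is additive over sequential reductions, n₃E°₃ = n₁E°₁ + n₂E°₂.
E°₃ = (1×+0.73 + 2×-0.42) / 3 = (-0.110) / 3 = -0.037 V.
Simply averaging or adding the two E° values would be wrong; the electron-weighted sum is required.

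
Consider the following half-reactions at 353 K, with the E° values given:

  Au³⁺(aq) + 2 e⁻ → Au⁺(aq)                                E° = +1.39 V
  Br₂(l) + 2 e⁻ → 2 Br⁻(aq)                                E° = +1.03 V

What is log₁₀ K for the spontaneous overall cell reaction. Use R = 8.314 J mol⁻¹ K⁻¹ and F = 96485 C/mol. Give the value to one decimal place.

Cathode: Au³⁺/Au⁺; anode: Br₂/Br⁻. E°cell = (+1.39) − (+1.03) = +0.36 V, with n = 2.
ΔG° = −nFE° = −RT ln K, so ln K = nFE°/(RT) = (2)(96485)(+0.36) / ((8.314)(353)) = 23.671.
log₁₀ K = 23.671 / ln 10 = 10.3.

10.3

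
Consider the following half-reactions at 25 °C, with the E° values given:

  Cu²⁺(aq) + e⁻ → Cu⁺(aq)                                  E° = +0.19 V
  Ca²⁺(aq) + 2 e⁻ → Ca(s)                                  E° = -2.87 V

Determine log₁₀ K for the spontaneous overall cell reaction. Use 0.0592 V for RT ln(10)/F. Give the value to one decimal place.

103.4

Cathode: Cu²⁺/Cu⁺; anode: Ca²⁺/Ca. E°cell = +3.06 V, n = 2.
log K = nE°cell / 0.0592 = (2)(+3.06) / 0.0592 = 103.4.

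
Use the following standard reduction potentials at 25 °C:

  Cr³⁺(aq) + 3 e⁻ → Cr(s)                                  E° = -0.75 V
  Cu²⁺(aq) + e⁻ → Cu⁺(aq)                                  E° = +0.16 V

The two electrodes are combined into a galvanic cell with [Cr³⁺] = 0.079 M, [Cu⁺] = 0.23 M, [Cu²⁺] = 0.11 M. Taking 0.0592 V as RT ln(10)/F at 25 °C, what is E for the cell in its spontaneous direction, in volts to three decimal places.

+0.913 V

Cu²⁺/Cu⁺ is the cathode (higher E°), Cr³⁺/Cr the anode: E°cell = +0.16 − (-0.75) = +0.91 V, n = 3.
Overall: 3 Cu²⁺(aq) + Cr(s) → 3 Cu⁺(aq) + Cr³⁺(aq)
Q = [Cu⁺]^3·[Cr³⁺] / ([Cu²⁺]^3); log Q = -0.141.
E = E° − (0.0592/n) log Q = +0.91 − (0.0592/3)(-0.141) = +0.913 V.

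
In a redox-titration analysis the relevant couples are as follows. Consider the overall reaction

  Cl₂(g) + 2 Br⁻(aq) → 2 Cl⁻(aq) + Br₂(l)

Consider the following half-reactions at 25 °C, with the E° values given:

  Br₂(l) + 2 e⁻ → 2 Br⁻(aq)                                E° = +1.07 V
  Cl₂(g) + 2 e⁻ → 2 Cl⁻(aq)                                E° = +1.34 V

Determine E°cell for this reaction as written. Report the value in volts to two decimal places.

+0.27 V

The Cl₂/Cl⁻ couple has the higher reduction potential, so it is the cathode; Br₂/Br⁻ is oxidised at the anode.
E°cell = E°(cathode) − E°(anode) = (+1.34) − (+1.07) = +0.27 V.
Since E°cell > 0, the reaction is spontaneous under standard conditions.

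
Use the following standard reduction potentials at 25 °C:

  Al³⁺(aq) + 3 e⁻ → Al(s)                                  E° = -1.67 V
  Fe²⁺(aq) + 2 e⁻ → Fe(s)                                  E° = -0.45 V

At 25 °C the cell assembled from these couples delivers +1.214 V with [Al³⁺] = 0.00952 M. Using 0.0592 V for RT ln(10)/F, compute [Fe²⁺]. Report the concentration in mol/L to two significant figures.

Fe²⁺/Fe is the cathode, Al³⁺/Al the anode: E°cell = +1.22 V, n = 6.
Overall reaction: 3 Fe²⁺(aq) + 2 Al(s) → 3 Fe(s) + 2 Al³⁺(aq); Q = [Al³⁺]^2/[Fe²⁺]^3.
From E = E° − (0.0592/n) log Q: log Q = (E° − E)·n/0.0592 = (+1.22 − (+1.214))·6/0.0592 = 0.6081.
So 3·log[Fe²⁺] = 2·log(0.00952) − log Q = -4.0427 − (0.6081) = -4.6508; log[Fe²⁺] = -4.6508 / 3 = -1.5503; [Fe²⁺] = 10^(-1.5503) ≈ 0.028 M.

0.028 M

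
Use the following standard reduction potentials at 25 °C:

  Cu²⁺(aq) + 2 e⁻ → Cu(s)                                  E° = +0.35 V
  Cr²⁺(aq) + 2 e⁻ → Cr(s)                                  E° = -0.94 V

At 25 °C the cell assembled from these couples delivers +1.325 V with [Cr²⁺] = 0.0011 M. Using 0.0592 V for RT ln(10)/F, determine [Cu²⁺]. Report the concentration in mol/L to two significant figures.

Cu²⁺/Cu is the cathode, Cr²⁺/Cr the anode: E°cell = +1.29 V, n = 2.
Overall reaction: Cu²⁺(aq) + Cr(s) → Cu(s) + Cr²⁺(aq); Q = [Cr²⁺]^1/[Cu²⁺]^1.
From E = E° − (0.0592/n) log Q: log Q = (E° − E)·n/0.0592 = (+1.29 − (+1.325))·2/0.0592 = -1.1824.
So 1·log[Cu²⁺] = 1·log(0.0011) − log Q = -2.9586 − (-1.1824) = -1.7762; [Cu²⁺] = 10^(-1.7762) ≈ 0.017 M.

0.017 M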